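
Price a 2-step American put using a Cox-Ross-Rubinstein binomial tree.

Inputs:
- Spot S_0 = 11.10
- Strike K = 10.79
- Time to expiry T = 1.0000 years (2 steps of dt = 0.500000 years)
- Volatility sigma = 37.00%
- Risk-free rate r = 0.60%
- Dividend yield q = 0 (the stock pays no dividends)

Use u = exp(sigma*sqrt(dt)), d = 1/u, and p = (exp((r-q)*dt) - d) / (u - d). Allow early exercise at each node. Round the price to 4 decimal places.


Answer: Price = V(0,0) = 1.3101

Derivation:
dt = T/N = 0.500000
u = exp(sigma*sqrt(dt)) = 1.299045; d = 1/u = 0.769796
p = (exp((r-q)*dt) - d) / (u - d) = 0.440640
Discount per step: exp(-r*dt) = 0.997004
Stock lattice S(k, i) with i counting down-moves:
  k=0: S(0,0) = 11.1000
  k=1: S(1,0) = 14.4194; S(1,1) = 8.5447
  k=2: S(2,0) = 18.7315; S(2,1) = 11.1000; S(2,2) = 6.5777
Terminal payoffs V(N, i) = max(K - S_T, 0):
  V(2,0) = 0.000000; V(2,1) = 0.000000; V(2,2) = 4.212294
Backward induction: V(k, i) = exp(-r*dt) * [p * V(k+1, i) + (1-p) * V(k+1, i+1)]; then take max(V_cont, immediate exercise) for American.
  V(1,0) = exp(-r*dt) * [p*0.000000 + (1-p)*0.000000] = 0.000000; exercise = 0.000000; V(1,0) = max -> 0.000000
  V(1,1) = exp(-r*dt) * [p*0.000000 + (1-p)*4.212294] = 2.349130; exercise = 2.245262; V(1,1) = max -> 2.349130
  V(0,0) = exp(-r*dt) * [p*0.000000 + (1-p)*2.349130] = 1.310073; exercise = 0.000000; V(0,0) = max -> 1.310073


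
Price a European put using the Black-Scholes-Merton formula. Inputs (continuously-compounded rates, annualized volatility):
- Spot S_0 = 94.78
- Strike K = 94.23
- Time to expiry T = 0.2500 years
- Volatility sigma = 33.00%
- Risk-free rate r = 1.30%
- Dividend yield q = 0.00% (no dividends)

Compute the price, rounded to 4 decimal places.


d1 = (ln(S/K) + (r - q + 0.5*sigma^2) * T) / (sigma * sqrt(T)) = 0.13746857
d2 = d1 - sigma * sqrt(T) = -0.02753143
exp(-rT) = 0.99675528; exp(-qT) = 1.00000000
P = K * exp(-rT) * N(-d2) - S_0 * exp(-qT) * N(-d1)
N(-d1) = 0.44533022; N(-d2) = 0.51098206
P = 94.2300 * 0.99675528 * 0.51098206 - 94.7800 * 1.00000000 * 0.44533022 = 5.7852

Answer: Price = 5.7852


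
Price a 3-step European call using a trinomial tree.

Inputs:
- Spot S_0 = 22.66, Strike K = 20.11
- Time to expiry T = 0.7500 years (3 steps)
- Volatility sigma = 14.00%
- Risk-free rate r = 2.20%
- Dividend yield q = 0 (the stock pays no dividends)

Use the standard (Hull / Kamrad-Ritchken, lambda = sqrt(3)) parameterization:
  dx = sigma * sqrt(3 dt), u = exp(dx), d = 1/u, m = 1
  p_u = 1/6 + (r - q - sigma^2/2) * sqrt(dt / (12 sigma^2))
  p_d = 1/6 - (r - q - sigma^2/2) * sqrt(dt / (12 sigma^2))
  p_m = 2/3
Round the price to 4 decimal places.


Answer: Price = V(0,0) = 3.0113

Derivation:
dt = T/N = 0.250000; dx = sigma*sqrt(3*dt) = 0.121244
u = exp(dx) = 1.128900; d = 1/u = 0.885818
p_u = 0.179245, p_m = 0.666667, p_d = 0.154089
Discount per step: exp(-r*dt) = 0.994515
Stock lattice S(k, j) with j the centered position index:
  k=0: S(0,+0) = 22.6600
  k=1: S(1,-1) = 20.0726; S(1,+0) = 22.6600; S(1,+1) = 25.5809
  k=2: S(2,-2) = 17.7807; S(2,-1) = 20.0726; S(2,+0) = 22.6600; S(2,+1) = 25.5809; S(2,+2) = 28.8782
  k=3: S(3,-3) = 15.7505; S(3,-2) = 17.7807; S(3,-1) = 20.0726; S(3,+0) = 22.6600; S(3,+1) = 25.5809; S(3,+2) = 28.8782; S(3,+3) = 32.6006
Terminal payoffs V(N, j) = max(S_T - K, 0):
  V(3,-3) = 0.000000; V(3,-2) = 0.000000; V(3,-1) = 0.000000; V(3,+0) = 2.550000; V(3,+1) = 5.470870; V(3,+2) = 8.768240; V(3,+3) = 12.490640
Backward induction: V(k, j) = exp(-r*dt) * [p_u * V(k+1, j+1) + p_m * V(k+1, j) + p_d * V(k+1, j-1)]
  V(2,-2) = exp(-r*dt) * [p_u*0.000000 + p_m*0.000000 + p_d*0.000000] = 0.000000
  V(2,-1) = exp(-r*dt) * [p_u*2.550000 + p_m*0.000000 + p_d*0.000000] = 0.454567
  V(2,+0) = exp(-r*dt) * [p_u*5.470870 + p_m*2.550000 + p_d*0.000000] = 2.665921
  V(2,+1) = exp(-r*dt) * [p_u*8.768240 + p_m*5.470870 + p_d*2.550000] = 5.581053
  V(2,+2) = exp(-r*dt) * [p_u*12.490640 + p_m*8.768240 + p_d*5.470870] = 8.878407
  V(1,-1) = exp(-r*dt) * [p_u*2.665921 + p_m*0.454567 + p_d*0.000000] = 0.776614
  V(1,+0) = exp(-r*dt) * [p_u*5.581053 + p_m*2.665921 + p_d*0.454567] = 2.832079
  V(1,+1) = exp(-r*dt) * [p_u*8.878407 + p_m*5.581053 + p_d*2.665921] = 5.691508
  V(0,+0) = exp(-r*dt) * [p_u*5.691508 + p_m*2.832079 + p_d*0.776614] = 3.011285


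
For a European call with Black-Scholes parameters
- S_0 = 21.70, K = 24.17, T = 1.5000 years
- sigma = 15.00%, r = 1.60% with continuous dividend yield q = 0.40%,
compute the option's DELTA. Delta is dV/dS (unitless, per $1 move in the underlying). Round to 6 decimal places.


d1 = -0.3969530628; d2 = -0.5806647935
phi(d1) = 0.3687175408; exp(-qT) = 0.9940179641; exp(-rT) = 0.9762857098
N(d1) = 0.3457010367
Delta = exp(-qT) * N(d1) = 0.9940179641 * 0.3457010367 = 0.343633

Answer: Delta = 0.343633


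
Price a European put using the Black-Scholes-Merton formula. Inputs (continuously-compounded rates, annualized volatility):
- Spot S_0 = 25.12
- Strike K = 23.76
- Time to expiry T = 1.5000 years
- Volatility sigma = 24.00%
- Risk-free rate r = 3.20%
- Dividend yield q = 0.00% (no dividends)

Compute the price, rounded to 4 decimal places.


Answer: Price = 1.7242

Derivation:
d1 = (ln(S/K) + (r - q + 0.5*sigma^2) * T) / (sigma * sqrt(T)) = 0.49963075
d2 = d1 - sigma * sqrt(T) = 0.20569198
exp(-rT) = 0.95313379; exp(-qT) = 1.00000000
P = K * exp(-rT) * N(-d2) - S_0 * exp(-qT) * N(-d1)
N(-d1) = 0.30866755; N(-d2) = 0.41851576
P = 23.7600 * 0.95313379 * 0.41851576 - 25.1200 * 1.00000000 * 0.30866755 = 1.7242


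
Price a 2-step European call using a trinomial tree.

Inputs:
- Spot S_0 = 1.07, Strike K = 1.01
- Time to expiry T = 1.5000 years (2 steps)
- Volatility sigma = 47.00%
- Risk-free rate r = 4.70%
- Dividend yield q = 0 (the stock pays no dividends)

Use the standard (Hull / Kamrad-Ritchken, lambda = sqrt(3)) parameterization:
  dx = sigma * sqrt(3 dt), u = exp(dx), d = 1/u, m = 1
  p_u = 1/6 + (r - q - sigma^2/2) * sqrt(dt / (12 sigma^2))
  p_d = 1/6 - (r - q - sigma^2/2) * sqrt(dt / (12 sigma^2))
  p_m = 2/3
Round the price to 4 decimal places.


Answer: Price = V(0,0) = 0.2742

Derivation:
dt = T/N = 0.750000; dx = sigma*sqrt(3*dt) = 0.705000
u = exp(dx) = 2.023847; d = 1/u = 0.494109
p_u = 0.132917, p_m = 0.666667, p_d = 0.200417
Discount per step: exp(-r*dt) = 0.965364
Stock lattice S(k, j) with j the centered position index:
  k=0: S(0,+0) = 1.0700
  k=1: S(1,-1) = 0.5287; S(1,+0) = 1.0700; S(1,+1) = 2.1655
  k=2: S(2,-2) = 0.2612; S(2,-1) = 0.5287; S(2,+0) = 1.0700; S(2,+1) = 2.1655; S(2,+2) = 4.3827
Terminal payoffs V(N, j) = max(S_T - K, 0):
  V(2,-2) = 0.000000; V(2,-1) = 0.000000; V(2,+0) = 0.060000; V(2,+1) = 1.155516; V(2,+2) = 3.372672
Backward induction: V(k, j) = exp(-r*dt) * [p_u * V(k+1, j+1) + p_m * V(k+1, j) + p_d * V(k+1, j-1)]
  V(1,-1) = exp(-r*dt) * [p_u*0.060000 + p_m*0.000000 + p_d*0.000000] = 0.007699
  V(1,+0) = exp(-r*dt) * [p_u*1.155516 + p_m*0.060000 + p_d*0.000000] = 0.186882
  V(1,+1) = exp(-r*dt) * [p_u*3.372672 + p_m*1.155516 + p_d*0.060000] = 1.188028
  V(0,+0) = exp(-r*dt) * [p_u*1.188028 + p_m*0.186882 + p_d*0.007699] = 0.274202


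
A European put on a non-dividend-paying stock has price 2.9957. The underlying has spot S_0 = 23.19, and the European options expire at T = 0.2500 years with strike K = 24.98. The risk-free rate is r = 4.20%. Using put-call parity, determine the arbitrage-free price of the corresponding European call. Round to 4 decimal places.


Answer: Call price = 1.4666

Derivation:
Put-call parity: C - P = S_0 * exp(-qT) - K * exp(-rT).
S_0 * exp(-qT) = 23.1900 * 1.00000000 = 23.19000000
K * exp(-rT) = 24.9800 * 0.98955493 = 24.71908222
C = P + S*exp(-qT) - K*exp(-rT)
C = 2.9957 + 23.19000000 - 24.71908222 = 1.4666


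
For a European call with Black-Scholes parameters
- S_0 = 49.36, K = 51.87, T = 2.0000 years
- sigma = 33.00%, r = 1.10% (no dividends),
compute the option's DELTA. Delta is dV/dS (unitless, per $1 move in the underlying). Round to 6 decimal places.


Answer: Delta = 0.569148

Derivation:
d1 = 0.1742049506; d2 = -0.2924855250
phi(d1) = 0.3929345519; exp(-qT) = 1.0000000000; exp(-rT) = 0.9782402351
N(d1) = 0.5691478025
Delta = exp(-qT) * N(d1) = 1.0000000000 * 0.5691478025 = 0.569148


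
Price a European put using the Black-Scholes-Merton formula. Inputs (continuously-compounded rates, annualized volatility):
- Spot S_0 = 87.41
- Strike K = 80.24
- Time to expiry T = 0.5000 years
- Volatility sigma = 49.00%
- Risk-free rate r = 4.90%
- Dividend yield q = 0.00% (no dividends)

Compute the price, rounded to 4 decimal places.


Answer: Price = 7.4036

Derivation:
d1 = (ln(S/K) + (r - q + 0.5*sigma^2) * T) / (sigma * sqrt(T)) = 0.49097035
d2 = d1 - sigma * sqrt(T) = 0.14448803
exp(-rT) = 0.97579769; exp(-qT) = 1.00000000
P = K * exp(-rT) * N(-d2) - S_0 * exp(-qT) * N(-d1)
N(-d1) = 0.31172371; N(-d2) = 0.44255755
P = 80.2400 * 0.97579769 * 0.44255755 - 87.4100 * 1.00000000 * 0.31172371 = 7.4036


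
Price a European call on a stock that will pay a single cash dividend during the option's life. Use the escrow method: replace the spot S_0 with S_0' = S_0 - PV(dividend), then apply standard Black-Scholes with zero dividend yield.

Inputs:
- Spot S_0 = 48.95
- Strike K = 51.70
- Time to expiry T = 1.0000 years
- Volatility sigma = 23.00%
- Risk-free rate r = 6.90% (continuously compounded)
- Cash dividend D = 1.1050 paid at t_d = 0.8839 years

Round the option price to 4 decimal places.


PV(D) = D * exp(-r * t_d) = 1.1050 * 0.94083349 = 1.03962101
S_0' = S_0 - PV(D) = 48.9500 - 1.03962101 = 47.91037899
d1 = (ln(S_0'/K) + (r + sigma^2/2)*T) / (sigma*sqrt(T)) = 0.08401904
d2 = d1 - sigma*sqrt(T) = -0.14598096
exp(-rT) = 0.93332668
N(d1) = 0.53347935; N(d2) = 0.44196821
C = S_0' * N(d1) - K * exp(-rT) * N(d2) = 47.91037899 * 0.53347935 - 51.7000 * 0.93332668 * 0.44196821 = 4.2329

Answer: Price = 4.2329


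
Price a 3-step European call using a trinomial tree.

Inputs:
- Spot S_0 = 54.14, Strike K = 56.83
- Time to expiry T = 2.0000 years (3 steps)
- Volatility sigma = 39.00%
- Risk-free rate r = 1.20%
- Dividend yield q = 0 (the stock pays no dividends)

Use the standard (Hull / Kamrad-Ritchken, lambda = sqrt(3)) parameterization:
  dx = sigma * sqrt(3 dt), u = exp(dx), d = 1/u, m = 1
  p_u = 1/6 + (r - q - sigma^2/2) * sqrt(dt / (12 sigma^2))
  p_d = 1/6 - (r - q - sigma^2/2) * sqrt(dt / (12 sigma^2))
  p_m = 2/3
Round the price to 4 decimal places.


dt = T/N = 0.666667; dx = sigma*sqrt(3*dt) = 0.551543
u = exp(dx) = 1.735930; d = 1/u = 0.576060
p_u = 0.127957, p_m = 0.666667, p_d = 0.205376
Discount per step: exp(-r*dt) = 0.992032
Stock lattice S(k, j) with j the centered position index:
  k=0: S(0,+0) = 54.1400
  k=1: S(1,-1) = 31.1879; S(1,+0) = 54.1400; S(1,+1) = 93.9832
  k=2: S(2,-2) = 17.9661; S(2,-1) = 31.1879; S(2,+0) = 54.1400; S(2,+1) = 93.9832; S(2,+2) = 163.1483
  k=3: S(3,-3) = 10.3496; S(3,-2) = 17.9661; S(3,-1) = 31.1879; S(3,+0) = 54.1400; S(3,+1) = 93.9832; S(3,+2) = 163.1483; S(3,+3) = 283.2141
Terminal payoffs V(N, j) = max(S_T - K, 0):
  V(3,-3) = 0.000000; V(3,-2) = 0.000000; V(3,-1) = 0.000000; V(3,+0) = 0.000000; V(3,+1) = 37.153250; V(3,+2) = 106.318342; V(3,+3) = 226.384101
Backward induction: V(k, j) = exp(-r*dt) * [p_u * V(k+1, j+1) + p_m * V(k+1, j) + p_d * V(k+1, j-1)]
  V(2,-2) = exp(-r*dt) * [p_u*0.000000 + p_m*0.000000 + p_d*0.000000] = 0.000000
  V(2,-1) = exp(-r*dt) * [p_u*0.000000 + p_m*0.000000 + p_d*0.000000] = 0.000000
  V(2,+0) = exp(-r*dt) * [p_u*37.153250 + p_m*0.000000 + p_d*0.000000] = 4.716142
  V(2,+1) = exp(-r*dt) * [p_u*106.318342 + p_m*37.153250 + p_d*0.000000] = 38.067261
  V(2,+2) = exp(-r*dt) * [p_u*226.384101 + p_m*106.318342 + p_d*37.153250] = 106.620359
  V(1,-1) = exp(-r*dt) * [p_u*4.716142 + p_m*0.000000 + p_d*0.000000] = 0.598655
  V(1,+0) = exp(-r*dt) * [p_u*38.067261 + p_m*4.716142 + p_d*0.000000] = 7.951206
  V(1,+1) = exp(-r*dt) * [p_u*106.620359 + p_m*38.067261 + p_d*4.716142] = 39.670949
  V(0,+0) = exp(-r*dt) * [p_u*39.670949 + p_m*7.951206 + p_d*0.598655] = 10.416269

Answer: Price = V(0,0) = 10.4163


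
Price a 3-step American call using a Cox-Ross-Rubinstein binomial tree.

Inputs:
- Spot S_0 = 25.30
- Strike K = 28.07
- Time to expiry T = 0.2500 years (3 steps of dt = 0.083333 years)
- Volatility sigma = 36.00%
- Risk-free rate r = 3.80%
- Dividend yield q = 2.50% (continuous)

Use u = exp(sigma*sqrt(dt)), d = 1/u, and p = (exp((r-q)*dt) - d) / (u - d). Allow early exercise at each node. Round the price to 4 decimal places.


dt = T/N = 0.083333
u = exp(sigma*sqrt(dt)) = 1.109515; d = 1/u = 0.901295
p = (exp((r-q)*dt) - d) / (u - d) = 0.479248
Discount per step: exp(-r*dt) = 0.996838
Stock lattice S(k, i) with i counting down-moves:
  k=0: S(0,0) = 25.3000
  k=1: S(1,0) = 28.0707; S(1,1) = 22.8028
  k=2: S(2,0) = 31.1449; S(2,1) = 25.3000; S(2,2) = 20.5520
  k=3: S(3,0) = 34.5557; S(3,1) = 28.0707; S(3,2) = 22.8028; S(3,3) = 18.5234
Terminal payoffs V(N, i) = max(S_T - K, 0):
  V(3,0) = 6.485735; V(3,1) = 0.000731; V(3,2) = 0.000000; V(3,3) = 0.000000
Backward induction: V(k, i) = exp(-r*dt) * [p * V(k+1, i) + (1-p) * V(k+1, i+1)]; then take max(V_cont, immediate exercise) for American.
  V(2,0) = exp(-r*dt) * [p*6.485735 + (1-p)*0.000731] = 3.098830; exercise = 3.074900; V(2,0) = max -> 3.098830
  V(2,1) = exp(-r*dt) * [p*0.000731 + (1-p)*0.000000] = 0.000349; exercise = 0.000000; V(2,1) = max -> 0.000349
  V(2,2) = exp(-r*dt) * [p*0.000000 + (1-p)*0.000000] = 0.000000; exercise = 0.000000; V(2,2) = max -> 0.000000
  V(1,0) = exp(-r*dt) * [p*3.098830 + (1-p)*0.000349] = 1.480595; exercise = 0.000731; V(1,0) = max -> 1.480595
  V(1,1) = exp(-r*dt) * [p*0.000349 + (1-p)*0.000000] = 0.000167; exercise = 0.000000; V(1,1) = max -> 0.000167
  V(0,0) = exp(-r*dt) * [p*1.480595 + (1-p)*0.000167] = 0.707416; exercise = 0.000000; V(0,0) = max -> 0.707416

Answer: Price = V(0,0) = 0.7074


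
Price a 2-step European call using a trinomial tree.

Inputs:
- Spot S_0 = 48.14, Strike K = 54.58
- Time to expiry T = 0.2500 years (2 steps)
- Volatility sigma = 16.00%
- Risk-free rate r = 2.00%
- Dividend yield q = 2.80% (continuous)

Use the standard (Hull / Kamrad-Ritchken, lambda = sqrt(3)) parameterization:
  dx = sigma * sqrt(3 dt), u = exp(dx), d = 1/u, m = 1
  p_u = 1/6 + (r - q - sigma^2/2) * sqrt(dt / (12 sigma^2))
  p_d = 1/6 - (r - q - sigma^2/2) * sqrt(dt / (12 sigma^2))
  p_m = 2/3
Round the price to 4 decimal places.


dt = T/N = 0.125000; dx = sigma*sqrt(3*dt) = 0.097980
u = exp(dx) = 1.102940; d = 1/u = 0.906667
p_u = 0.153399, p_m = 0.666667, p_d = 0.179935
Discount per step: exp(-r*dt) = 0.997503
Stock lattice S(k, j) with j the centered position index:
  k=0: S(0,+0) = 48.1400
  k=1: S(1,-1) = 43.6470; S(1,+0) = 48.1400; S(1,+1) = 53.0955
  k=2: S(2,-2) = 39.5733; S(2,-1) = 43.6470; S(2,+0) = 48.1400; S(2,+1) = 53.0955; S(2,+2) = 58.5612
Terminal payoffs V(N, j) = max(S_T - K, 0):
  V(2,-2) = 0.000000; V(2,-1) = 0.000000; V(2,+0) = 0.000000; V(2,+1) = 0.000000; V(2,+2) = 3.981215
Backward induction: V(k, j) = exp(-r*dt) * [p_u * V(k+1, j+1) + p_m * V(k+1, j) + p_d * V(k+1, j-1)]
  V(1,-1) = exp(-r*dt) * [p_u*0.000000 + p_m*0.000000 + p_d*0.000000] = 0.000000
  V(1,+0) = exp(-r*dt) * [p_u*0.000000 + p_m*0.000000 + p_d*0.000000] = 0.000000
  V(1,+1) = exp(-r*dt) * [p_u*3.981215 + p_m*0.000000 + p_d*0.000000] = 0.609188
  V(0,+0) = exp(-r*dt) * [p_u*0.609188 + p_m*0.000000 + p_d*0.000000] = 0.093215

Answer: Price = V(0,0) = 0.0932


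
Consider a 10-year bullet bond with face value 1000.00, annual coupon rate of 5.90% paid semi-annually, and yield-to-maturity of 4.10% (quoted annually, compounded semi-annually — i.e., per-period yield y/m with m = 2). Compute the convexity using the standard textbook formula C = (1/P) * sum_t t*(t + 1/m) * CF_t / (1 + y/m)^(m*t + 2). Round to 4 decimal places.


Coupon per period c = face * coupon_rate / m = 29.500000
Periods per year m = 2; per-period yield y/m = 0.020500
Number of cashflows N = 20
Cashflows (t years, CF_t, discount factor 1/(1+y/m)^(m*t), PV):
  t = 0.5000: CF_t = 29.500000, DF = 0.979912, PV = 28.907398
  t = 1.0000: CF_t = 29.500000, DF = 0.960227, PV = 28.326701
  t = 1.5000: CF_t = 29.500000, DF = 0.940938, PV = 27.757669
  t = 2.0000: CF_t = 29.500000, DF = 0.922036, PV = 27.200067
  t = 2.5000: CF_t = 29.500000, DF = 0.903514, PV = 26.653667
  t = 3.0000: CF_t = 29.500000, DF = 0.885364, PV = 26.118243
  t = 3.5000: CF_t = 29.500000, DF = 0.867579, PV = 25.593575
  t = 4.0000: CF_t = 29.500000, DF = 0.850151, PV = 25.079446
  t = 4.5000: CF_t = 29.500000, DF = 0.833073, PV = 24.575646
  t = 5.0000: CF_t = 29.500000, DF = 0.816338, PV = 24.081965
  t = 5.5000: CF_t = 29.500000, DF = 0.799939, PV = 23.598202
  t = 6.0000: CF_t = 29.500000, DF = 0.783870, PV = 23.124157
  t = 6.5000: CF_t = 29.500000, DF = 0.768123, PV = 22.659634
  t = 7.0000: CF_t = 29.500000, DF = 0.752693, PV = 22.204443
  t = 7.5000: CF_t = 29.500000, DF = 0.737573, PV = 21.758396
  t = 8.0000: CF_t = 29.500000, DF = 0.722756, PV = 21.321309
  t = 8.5000: CF_t = 29.500000, DF = 0.708237, PV = 20.893003
  t = 9.0000: CF_t = 29.500000, DF = 0.694010, PV = 20.473300
  t = 9.5000: CF_t = 29.500000, DF = 0.680069, PV = 20.062029
  t = 10.0000: CF_t = 1029.500000, DF = 0.666407, PV = 686.066431
Price P = sum_t PV_t = 1146.455282
Convexity numerator sum_t t*(t + 1/m) * CF_t / (1+y/m)^(m*t + 2):
  t = 0.5000: term = 13.878834
  t = 1.0000: term = 40.800101
  t = 1.5000: term = 79.961002
  t = 2.0000: term = 130.591216
  t = 2.5000: term = 191.951812
  t = 3.0000: term = 263.334186
  t = 3.5000: term = 344.059038
  t = 4.0000: term = 433.475375
  t = 4.5000: term = 530.959548
  t = 5.0000: term = 635.914315
  t = 5.5000: term = 747.767935
  t = 6.0000: term = 865.973289
  t = 6.5000: term = 990.007026
  t = 7.0000: term = 1119.368740
  t = 7.5000: term = 1253.580167
  t = 8.0000: term = 1392.184409
  t = 8.5000: term = 1534.745184
  t = 9.0000: term = 1680.846096
  t = 9.5000: term = 1830.089929
  t = 10.0000: term = 69171.859532
Convexity = (1/P) * sum = 83251.347731 / 1146.455282 = 72.616306

Answer: Convexity = 72.6163


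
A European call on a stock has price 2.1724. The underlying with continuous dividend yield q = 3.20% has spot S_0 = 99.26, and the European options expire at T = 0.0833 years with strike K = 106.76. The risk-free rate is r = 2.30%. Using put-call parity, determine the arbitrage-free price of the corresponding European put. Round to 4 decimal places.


Answer: Put price = 9.7323

Derivation:
Put-call parity: C - P = S_0 * exp(-qT) - K * exp(-rT).
S_0 * exp(-qT) = 99.2600 * 0.99733795 = 98.99576487
K * exp(-rT) = 106.7600 * 0.99808593 = 106.55565433
P = C - S*exp(-qT) + K*exp(-rT)
P = 2.1724 - 98.99576487 + 106.55565433 = 9.7323


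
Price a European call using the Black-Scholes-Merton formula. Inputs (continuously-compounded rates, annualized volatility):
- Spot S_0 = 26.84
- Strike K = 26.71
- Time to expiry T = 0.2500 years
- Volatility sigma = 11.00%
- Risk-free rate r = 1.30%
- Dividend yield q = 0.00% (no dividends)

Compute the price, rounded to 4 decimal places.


Answer: Price = 0.7012

Derivation:
d1 = (ln(S/K) + (r - q + 0.5*sigma^2) * T) / (sigma * sqrt(T)) = 0.17486882
d2 = d1 - sigma * sqrt(T) = 0.11986882
exp(-rT) = 0.99675528; exp(-qT) = 1.00000000
C = S_0 * exp(-qT) * N(d1) - K * exp(-rT) * N(d2)
N(d1) = 0.56940864; N(d2) = 0.54770647
C = 26.8400 * 1.00000000 * 0.56940864 - 26.7100 * 0.99675528 * 0.54770647 = 0.7012


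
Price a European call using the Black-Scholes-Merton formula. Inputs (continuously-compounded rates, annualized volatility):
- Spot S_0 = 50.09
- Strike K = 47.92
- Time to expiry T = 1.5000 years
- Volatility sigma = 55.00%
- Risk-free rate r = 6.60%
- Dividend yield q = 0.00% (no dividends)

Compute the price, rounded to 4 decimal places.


Answer: Price = 15.9391

Derivation:
d1 = (ln(S/K) + (r - q + 0.5*sigma^2) * T) / (sigma * sqrt(T)) = 0.54952214
d2 = d1 - sigma * sqrt(T) = -0.12408754
exp(-rT) = 0.90574271; exp(-qT) = 1.00000000
C = S_0 * exp(-qT) * N(d1) - K * exp(-rT) * N(d2)
N(d1) = 0.70867641; N(d2) = 0.45062298
C = 50.0900 * 1.00000000 * 0.70867641 - 47.9200 * 0.90574271 * 0.45062298 = 15.9391


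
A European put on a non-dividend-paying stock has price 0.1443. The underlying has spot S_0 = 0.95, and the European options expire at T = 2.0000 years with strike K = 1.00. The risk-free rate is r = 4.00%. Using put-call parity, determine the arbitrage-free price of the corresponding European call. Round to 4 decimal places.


Put-call parity: C - P = S_0 * exp(-qT) - K * exp(-rT).
S_0 * exp(-qT) = 0.9500 * 1.00000000 = 0.95000000
K * exp(-rT) = 1.0000 * 0.92311635 = 0.92311635
C = P + S*exp(-qT) - K*exp(-rT)
C = 0.1443 + 0.95000000 - 0.92311635 = 0.1712

Answer: Call price = 0.1712


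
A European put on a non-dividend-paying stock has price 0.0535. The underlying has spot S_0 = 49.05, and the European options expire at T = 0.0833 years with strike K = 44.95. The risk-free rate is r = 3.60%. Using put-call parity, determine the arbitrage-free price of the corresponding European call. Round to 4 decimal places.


Answer: Call price = 4.2881

Derivation:
Put-call parity: C - P = S_0 * exp(-qT) - K * exp(-rT).
S_0 * exp(-qT) = 49.0500 * 1.00000000 = 49.05000000
K * exp(-rT) = 44.9500 * 0.99700569 = 44.81540585
C = P + S*exp(-qT) - K*exp(-rT)
C = 0.0535 + 49.05000000 - 44.81540585 = 4.2881


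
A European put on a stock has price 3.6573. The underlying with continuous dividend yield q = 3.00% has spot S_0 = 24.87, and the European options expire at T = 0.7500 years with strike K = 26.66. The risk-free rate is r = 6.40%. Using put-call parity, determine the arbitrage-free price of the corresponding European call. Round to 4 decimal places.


Put-call parity: C - P = S_0 * exp(-qT) - K * exp(-rT).
S_0 * exp(-qT) = 24.8700 * 0.97775124 = 24.31667327
K * exp(-rT) = 26.6600 * 0.95313379 = 25.41054676
C = P + S*exp(-qT) - K*exp(-rT)
C = 3.6573 + 24.31667327 - 25.41054676 = 2.5634

Answer: Call price = 2.5634


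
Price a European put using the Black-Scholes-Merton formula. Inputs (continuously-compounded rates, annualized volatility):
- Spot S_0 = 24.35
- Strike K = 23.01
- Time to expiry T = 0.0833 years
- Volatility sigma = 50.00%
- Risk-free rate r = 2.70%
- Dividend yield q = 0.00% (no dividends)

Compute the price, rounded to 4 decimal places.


Answer: Price = 0.7761

Derivation:
d1 = (ln(S/K) + (r - q + 0.5*sigma^2) * T) / (sigma * sqrt(T)) = 0.47997485
d2 = d1 - sigma * sqrt(T) = 0.33566616
exp(-rT) = 0.99775343; exp(-qT) = 1.00000000
P = K * exp(-rT) * N(-d2) - S_0 * exp(-qT) * N(-d1)
N(-d1) = 0.31562264; N(-d2) = 0.36856132
P = 23.0100 * 0.99775343 * 0.36856132 - 24.3500 * 1.00000000 * 0.31562264 = 0.7761


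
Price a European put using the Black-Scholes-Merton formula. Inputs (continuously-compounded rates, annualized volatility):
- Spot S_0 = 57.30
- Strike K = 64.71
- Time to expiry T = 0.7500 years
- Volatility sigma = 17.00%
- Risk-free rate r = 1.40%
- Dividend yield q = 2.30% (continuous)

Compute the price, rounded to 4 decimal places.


Answer: Price = 8.6471

Derivation:
d1 = (ln(S/K) + (r - q + 0.5*sigma^2) * T) / (sigma * sqrt(T)) = -0.79828948
d2 = d1 - sigma * sqrt(T) = -0.94551380
exp(-rT) = 0.98955493; exp(-qT) = 0.98289793
P = K * exp(-rT) * N(-d2) - S_0 * exp(-qT) * N(-d1)
N(-d1) = 0.78764874; N(-d2) = 0.82780169
P = 64.7100 * 0.98955493 * 0.82780169 - 57.3000 * 0.98289793 * 0.78764874 = 8.6471


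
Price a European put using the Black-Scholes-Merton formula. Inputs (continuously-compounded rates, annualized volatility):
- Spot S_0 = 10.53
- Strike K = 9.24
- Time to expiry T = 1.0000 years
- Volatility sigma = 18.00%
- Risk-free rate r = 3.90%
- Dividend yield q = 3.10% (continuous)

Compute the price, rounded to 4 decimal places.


Answer: Price = 0.2165

Derivation:
d1 = (ln(S/K) + (r - q + 0.5*sigma^2) * T) / (sigma * sqrt(T)) = 0.86048022
d2 = d1 - sigma * sqrt(T) = 0.68048022
exp(-rT) = 0.96175071; exp(-qT) = 0.96947557
P = K * exp(-rT) * N(-d2) - S_0 * exp(-qT) * N(-d1)
N(-d1) = 0.19476219; N(-d2) = 0.24810022
P = 9.2400 * 0.96175071 * 0.24810022 - 10.5300 * 0.96947557 * 0.19476219 = 0.2165


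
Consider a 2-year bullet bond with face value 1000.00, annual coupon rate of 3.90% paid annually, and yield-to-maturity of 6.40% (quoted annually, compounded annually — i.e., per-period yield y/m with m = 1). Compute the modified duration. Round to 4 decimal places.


Answer: Modified duration = 1.8436

Derivation:
Coupon per period c = face * coupon_rate / m = 39.000000
Periods per year m = 1; per-period yield y/m = 0.064000
Number of cashflows N = 2
Cashflows (t years, CF_t, discount factor 1/(1+y/m)^(m*t), PV):
  t = 1.0000: CF_t = 39.000000, DF = 0.939850, PV = 36.654135
  t = 2.0000: CF_t = 1039.000000, DF = 0.883317, PV = 917.766691
Price P = sum_t PV_t = 954.420827
First compute Macaulay numerator sum_t t * PV_t:
  t * PV_t at t = 1.0000: 36.654135
  t * PV_t at t = 2.0000: 1835.533382
Macaulay duration D = 1872.187518 / 954.420827 = 1.961595
Modified duration = D / (1 + y/m) = 1.961595 / (1 + 0.064000) = 1.843605


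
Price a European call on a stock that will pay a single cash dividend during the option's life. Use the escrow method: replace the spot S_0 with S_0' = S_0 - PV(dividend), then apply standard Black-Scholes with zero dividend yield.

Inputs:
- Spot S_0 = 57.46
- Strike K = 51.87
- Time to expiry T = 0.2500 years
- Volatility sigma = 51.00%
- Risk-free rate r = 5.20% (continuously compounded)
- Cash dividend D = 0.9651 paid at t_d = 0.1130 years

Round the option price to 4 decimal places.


PV(D) = D * exp(-r * t_d) = 0.9651 * 0.99414123 = 0.95944570
S_0' = S_0 - PV(D) = 57.4600 - 0.95944570 = 56.50055430
d1 = (ln(S_0'/K) + (r + sigma^2/2)*T) / (sigma*sqrt(T)) = 0.51381318
d2 = d1 - sigma*sqrt(T) = 0.25881318
exp(-rT) = 0.98708414
N(d1) = 0.69630869; N(d2) = 0.60211031
C = S_0' * N(d1) - K * exp(-rT) * N(d2) = 56.50055430 * 0.69630869 - 51.8700 * 0.98708414 * 0.60211031 = 8.5137

Answer: Price = 8.5137


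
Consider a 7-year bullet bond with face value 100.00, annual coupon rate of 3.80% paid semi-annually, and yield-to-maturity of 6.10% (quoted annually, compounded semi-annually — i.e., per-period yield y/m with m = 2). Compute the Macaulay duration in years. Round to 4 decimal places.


Coupon per period c = face * coupon_rate / m = 1.900000
Periods per year m = 2; per-period yield y/m = 0.030500
Number of cashflows N = 14
Cashflows (t years, CF_t, discount factor 1/(1+y/m)^(m*t), PV):
  t = 0.5000: CF_t = 1.900000, DF = 0.970403, PV = 1.843765
  t = 1.0000: CF_t = 1.900000, DF = 0.941681, PV = 1.789195
  t = 1.5000: CF_t = 1.900000, DF = 0.913810, PV = 1.736239
  t = 2.0000: CF_t = 1.900000, DF = 0.886764, PV = 1.684851
  t = 2.5000: CF_t = 1.900000, DF = 0.860518, PV = 1.634984
  t = 3.0000: CF_t = 1.900000, DF = 0.835049, PV = 1.586593
  t = 3.5000: CF_t = 1.900000, DF = 0.810334, PV = 1.539634
  t = 4.0000: CF_t = 1.900000, DF = 0.786350, PV = 1.494065
  t = 4.5000: CF_t = 1.900000, DF = 0.763076, PV = 1.449845
  t = 5.0000: CF_t = 1.900000, DF = 0.740491, PV = 1.406934
  t = 5.5000: CF_t = 1.900000, DF = 0.718575, PV = 1.365292
  t = 6.0000: CF_t = 1.900000, DF = 0.697307, PV = 1.324883
  t = 6.5000: CF_t = 1.900000, DF = 0.676669, PV = 1.285670
  t = 7.0000: CF_t = 101.900000, DF = 0.656641, PV = 66.911727
Price P = sum_t PV_t = 87.053680
Macaulay numerator sum_t t * PV_t:
  t * PV_t at t = 0.5000: 0.921883
  t * PV_t at t = 1.0000: 1.789195
  t * PV_t at t = 1.5000: 2.604359
  t * PV_t at t = 2.0000: 3.369703
  t * PV_t at t = 2.5000: 4.087461
  t * PV_t at t = 3.0000: 4.759780
  t * PV_t at t = 3.5000: 5.388721
  t * PV_t at t = 4.0000: 5.976262
  t * PV_t at t = 4.5000: 6.524303
  t * PV_t at t = 5.0000: 7.034669
  t * PV_t at t = 5.5000: 7.509108
  t * PV_t at t = 6.0000: 7.949300
  t * PV_t at t = 6.5000: 8.356858
  t * PV_t at t = 7.0000: 468.382088
Macaulay duration D = (sum_t t * PV_t) / P = 534.653689 / 87.053680 = 6.141655

Answer: Macaulay duration = 6.1417 years


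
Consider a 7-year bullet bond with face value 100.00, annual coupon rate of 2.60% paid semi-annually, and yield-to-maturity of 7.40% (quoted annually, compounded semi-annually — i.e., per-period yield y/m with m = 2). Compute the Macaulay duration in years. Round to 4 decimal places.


Coupon per period c = face * coupon_rate / m = 1.300000
Periods per year m = 2; per-period yield y/m = 0.037000
Number of cashflows N = 14
Cashflows (t years, CF_t, discount factor 1/(1+y/m)^(m*t), PV):
  t = 0.5000: CF_t = 1.300000, DF = 0.964320, PV = 1.253616
  t = 1.0000: CF_t = 1.300000, DF = 0.929913, PV = 1.208887
  t = 1.5000: CF_t = 1.300000, DF = 0.896734, PV = 1.165754
  t = 2.0000: CF_t = 1.300000, DF = 0.864739, PV = 1.124161
  t = 2.5000: CF_t = 1.300000, DF = 0.833885, PV = 1.084051
  t = 3.0000: CF_t = 1.300000, DF = 0.804132, PV = 1.045372
  t = 3.5000: CF_t = 1.300000, DF = 0.775441, PV = 1.008073
  t = 4.0000: CF_t = 1.300000, DF = 0.747773, PV = 0.972105
  t = 4.5000: CF_t = 1.300000, DF = 0.721093, PV = 0.937421
  t = 5.0000: CF_t = 1.300000, DF = 0.695364, PV = 0.903974
  t = 5.5000: CF_t = 1.300000, DF = 0.670554, PV = 0.871720
  t = 6.0000: CF_t = 1.300000, DF = 0.646629, PV = 0.840617
  t = 6.5000: CF_t = 1.300000, DF = 0.623557, PV = 0.810624
  t = 7.0000: CF_t = 101.300000, DF = 0.601309, PV = 60.912561
Price P = sum_t PV_t = 74.138936
Macaulay numerator sum_t t * PV_t:
  t * PV_t at t = 0.5000: 0.626808
  t * PV_t at t = 1.0000: 1.208887
  t * PV_t at t = 1.5000: 1.748632
  t * PV_t at t = 2.0000: 2.248321
  t * PV_t at t = 2.5000: 2.710127
  t * PV_t at t = 3.0000: 3.136116
  t * PV_t at t = 3.5000: 3.528256
  t * PV_t at t = 4.0000: 3.888421
  t * PV_t at t = 4.5000: 4.218393
  t * PV_t at t = 5.0000: 4.519868
  t * PV_t at t = 5.5000: 4.794460
  t * PV_t at t = 6.0000: 5.043703
  t * PV_t at t = 6.5000: 5.269057
  t * PV_t at t = 7.0000: 426.387924
Macaulay duration D = (sum_t t * PV_t) / P = 469.328973 / 74.138936 = 6.330398

Answer: Macaulay duration = 6.3304 years


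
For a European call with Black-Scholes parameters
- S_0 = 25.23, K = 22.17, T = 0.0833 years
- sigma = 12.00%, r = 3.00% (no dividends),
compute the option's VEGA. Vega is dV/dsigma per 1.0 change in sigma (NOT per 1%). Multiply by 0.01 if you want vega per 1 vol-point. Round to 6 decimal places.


Answer: Vega = 0.001950

Derivation:
d1 = 3.8226068454; d2 = 3.7879727581
phi(d1) = 0.0002678455; exp(-qT) = 1.0000000000; exp(-rT) = 0.9975041199
Vega = S * exp(-qT) * phi(d1) * sqrt(T) = 25.2300 * 1.0000000000 * 0.0002678455 * 0.2886173938 = 0.001950


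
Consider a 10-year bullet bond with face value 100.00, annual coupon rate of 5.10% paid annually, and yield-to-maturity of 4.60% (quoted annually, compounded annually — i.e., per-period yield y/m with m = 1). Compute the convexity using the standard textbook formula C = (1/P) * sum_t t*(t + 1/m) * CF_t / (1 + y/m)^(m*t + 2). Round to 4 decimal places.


Answer: Convexity = 75.6833

Derivation:
Coupon per period c = face * coupon_rate / m = 5.100000
Periods per year m = 1; per-period yield y/m = 0.046000
Number of cashflows N = 10
Cashflows (t years, CF_t, discount factor 1/(1+y/m)^(m*t), PV):
  t = 1.0000: CF_t = 5.100000, DF = 0.956023, PV = 4.875717
  t = 2.0000: CF_t = 5.100000, DF = 0.913980, PV = 4.661297
  t = 3.0000: CF_t = 5.100000, DF = 0.873786, PV = 4.456307
  t = 4.0000: CF_t = 5.100000, DF = 0.835359, PV = 4.260332
  t = 5.0000: CF_t = 5.100000, DF = 0.798623, PV = 4.072975
  t = 6.0000: CF_t = 5.100000, DF = 0.763501, PV = 3.893858
  t = 7.0000: CF_t = 5.100000, DF = 0.729925, PV = 3.722617
  t = 8.0000: CF_t = 5.100000, DF = 0.697825, PV = 3.558907
  t = 9.0000: CF_t = 5.100000, DF = 0.667137, PV = 3.402397
  t = 10.0000: CF_t = 105.100000, DF = 0.637798, PV = 67.032570
Price P = sum_t PV_t = 103.936978
Convexity numerator sum_t t*(t + 1/m) * CF_t / (1+y/m)^(m*t + 2):
  t = 1.0000: term = 8.912614
  t = 2.0000: term = 25.561992
  t = 3.0000: term = 48.875701
  t = 4.0000: term = 77.877153
  t = 5.0000: term = 111.678517
  t = 6.0000: term = 149.474115
  t = 7.0000: term = 190.534245
  t = 8.0000: term = 234.199426
  t = 9.0000: term = 279.875032
  t = 10.0000: term = 6739.306167
Convexity = (1/P) * sum = 7866.294961 / 103.936978 = 75.683314


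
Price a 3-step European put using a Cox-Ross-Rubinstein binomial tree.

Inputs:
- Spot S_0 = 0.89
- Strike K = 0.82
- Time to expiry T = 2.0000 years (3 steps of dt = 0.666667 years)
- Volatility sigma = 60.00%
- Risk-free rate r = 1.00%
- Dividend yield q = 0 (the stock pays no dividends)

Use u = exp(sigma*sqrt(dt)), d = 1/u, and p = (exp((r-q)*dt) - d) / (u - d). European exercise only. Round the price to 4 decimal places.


dt = T/N = 0.666667
u = exp(sigma*sqrt(dt)) = 1.632150; d = 1/u = 0.612689
p = (exp((r-q)*dt) - d) / (u - d) = 0.386479
Discount per step: exp(-r*dt) = 0.993356
Stock lattice S(k, i) with i counting down-moves:
  k=0: S(0,0) = 0.8900
  k=1: S(1,0) = 1.4526; S(1,1) = 0.5453
  k=2: S(2,0) = 2.3709; S(2,1) = 0.8900; S(2,2) = 0.3341
  k=3: S(3,0) = 3.8696; S(3,1) = 1.4526; S(3,2) = 0.5453; S(3,3) = 0.2047
Terminal payoffs V(N, i) = max(K - S_T, 0):
  V(3,0) = 0.000000; V(3,1) = 0.000000; V(3,2) = 0.274707; V(3,3) = 0.615304
Backward induction: V(k, i) = exp(-r*dt) * [p * V(k+1, i) + (1-p) * V(k+1, i+1)].
  V(2,0) = exp(-r*dt) * [p*0.000000 + (1-p)*0.000000] = 0.000000
  V(2,1) = exp(-r*dt) * [p*0.000000 + (1-p)*0.274707] = 0.167419
  V(2,2) = exp(-r*dt) * [p*0.274707 + (1-p)*0.615304] = 0.480456
  V(1,0) = exp(-r*dt) * [p*0.000000 + (1-p)*0.167419] = 0.102032
  V(1,1) = exp(-r*dt) * [p*0.167419 + (1-p)*0.480456] = 0.357085
  V(0,0) = exp(-r*dt) * [p*0.102032 + (1-p)*0.357085] = 0.256795

Answer: Price = V(0,0) = 0.2568


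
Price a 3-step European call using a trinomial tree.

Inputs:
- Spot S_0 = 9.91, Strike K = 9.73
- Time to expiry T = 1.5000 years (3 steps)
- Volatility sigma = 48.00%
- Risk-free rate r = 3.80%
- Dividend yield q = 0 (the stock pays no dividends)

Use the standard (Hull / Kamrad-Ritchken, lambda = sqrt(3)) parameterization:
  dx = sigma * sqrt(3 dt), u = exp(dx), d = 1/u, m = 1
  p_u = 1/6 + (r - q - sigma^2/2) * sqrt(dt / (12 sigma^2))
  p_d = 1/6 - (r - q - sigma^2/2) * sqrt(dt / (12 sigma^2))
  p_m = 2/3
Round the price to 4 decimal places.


dt = T/N = 0.500000; dx = sigma*sqrt(3*dt) = 0.587878
u = exp(dx) = 1.800164; d = 1/u = 0.555505
p_u = 0.133837, p_m = 0.666667, p_d = 0.199497
Discount per step: exp(-r*dt) = 0.981179
Stock lattice S(k, j) with j the centered position index:
  k=0: S(0,+0) = 9.9100
  k=1: S(1,-1) = 5.5051; S(1,+0) = 9.9100; S(1,+1) = 17.8396
  k=2: S(2,-2) = 3.0581; S(2,-1) = 5.5051; S(2,+0) = 9.9100; S(2,+1) = 17.8396; S(2,+2) = 32.1142
  k=3: S(3,-3) = 1.6988; S(3,-2) = 3.0581; S(3,-1) = 5.5051; S(3,+0) = 9.9100; S(3,+1) = 17.8396; S(3,+2) = 32.1142; S(3,+3) = 57.8109
Terminal payoffs V(N, j) = max(S_T - K, 0):
  V(3,-3) = 0.000000; V(3,-2) = 0.000000; V(3,-1) = 0.000000; V(3,+0) = 0.180000; V(3,+1) = 8.109621; V(3,+2) = 22.384236; V(3,+3) = 48.080878
Backward induction: V(k, j) = exp(-r*dt) * [p_u * V(k+1, j+1) + p_m * V(k+1, j) + p_d * V(k+1, j-1)]
  V(2,-2) = exp(-r*dt) * [p_u*0.000000 + p_m*0.000000 + p_d*0.000000] = 0.000000
  V(2,-1) = exp(-r*dt) * [p_u*0.180000 + p_m*0.000000 + p_d*0.000000] = 0.023637
  V(2,+0) = exp(-r*dt) * [p_u*8.109621 + p_m*0.180000 + p_d*0.000000] = 1.182679
  V(2,+1) = exp(-r*dt) * [p_u*22.384236 + p_m*8.109621 + p_d*0.180000] = 8.279344
  V(2,+2) = exp(-r*dt) * [p_u*48.080878 + p_m*22.384236 + p_d*8.109621] = 22.543236
  V(1,-1) = exp(-r*dt) * [p_u*1.182679 + p_m*0.023637 + p_d*0.000000] = 0.170768
  V(1,+0) = exp(-r*dt) * [p_u*8.279344 + p_m*1.182679 + p_d*0.023637] = 1.865466
  V(1,+1) = exp(-r*dt) * [p_u*22.543236 + p_m*8.279344 + p_d*1.182679] = 8.607509
  V(0,+0) = exp(-r*dt) * [p_u*8.607509 + p_m*1.865466 + p_d*0.170768] = 2.383983

Answer: Price = V(0,0) = 2.3840


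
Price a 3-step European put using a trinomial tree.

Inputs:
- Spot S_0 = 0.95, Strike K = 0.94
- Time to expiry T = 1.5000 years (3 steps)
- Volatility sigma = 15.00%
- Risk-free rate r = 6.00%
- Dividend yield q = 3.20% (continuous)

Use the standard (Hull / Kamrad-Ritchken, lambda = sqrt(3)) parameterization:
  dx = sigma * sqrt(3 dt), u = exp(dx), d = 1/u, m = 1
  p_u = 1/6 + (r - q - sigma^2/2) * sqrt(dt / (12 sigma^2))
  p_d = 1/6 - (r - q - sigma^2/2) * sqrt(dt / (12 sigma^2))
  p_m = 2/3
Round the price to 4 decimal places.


dt = T/N = 0.500000; dx = sigma*sqrt(3*dt) = 0.183712
u = exp(dx) = 1.201669; d = 1/u = 0.832176
p_u = 0.189461, p_m = 0.666667, p_d = 0.143873
Discount per step: exp(-r*dt) = 0.970446
Stock lattice S(k, j) with j the centered position index:
  k=0: S(0,+0) = 0.9500
  k=1: S(1,-1) = 0.7906; S(1,+0) = 0.9500; S(1,+1) = 1.1416
  k=2: S(2,-2) = 0.6579; S(2,-1) = 0.7906; S(2,+0) = 0.9500; S(2,+1) = 1.1416; S(2,+2) = 1.3718
  k=3: S(3,-3) = 0.5475; S(3,-2) = 0.6579; S(3,-1) = 0.7906; S(3,+0) = 0.9500; S(3,+1) = 1.1416; S(3,+2) = 1.3718; S(3,+3) = 1.6485
Terminal payoffs V(N, j) = max(K - S_T, 0):
  V(3,-3) = 0.392520; V(3,-2) = 0.282109; V(3,-1) = 0.149433; V(3,+0) = 0.000000; V(3,+1) = 0.000000; V(3,+2) = 0.000000; V(3,+3) = 0.000000
Backward induction: V(k, j) = exp(-r*dt) * [p_u * V(k+1, j+1) + p_m * V(k+1, j) + p_d * V(k+1, j-1)]
  V(2,-2) = exp(-r*dt) * [p_u*0.149433 + p_m*0.282109 + p_d*0.392520] = 0.264793
  V(2,-1) = exp(-r*dt) * [p_u*0.000000 + p_m*0.149433 + p_d*0.282109] = 0.136066
  V(2,+0) = exp(-r*dt) * [p_u*0.000000 + p_m*0.000000 + p_d*0.149433] = 0.020864
  V(2,+1) = exp(-r*dt) * [p_u*0.000000 + p_m*0.000000 + p_d*0.000000] = 0.000000
  V(2,+2) = exp(-r*dt) * [p_u*0.000000 + p_m*0.000000 + p_d*0.000000] = 0.000000
  V(1,-1) = exp(-r*dt) * [p_u*0.020864 + p_m*0.136066 + p_d*0.264793] = 0.128837
  V(1,+0) = exp(-r*dt) * [p_u*0.000000 + p_m*0.020864 + p_d*0.136066] = 0.032496
  V(1,+1) = exp(-r*dt) * [p_u*0.000000 + p_m*0.000000 + p_d*0.020864] = 0.002913
  V(0,+0) = exp(-r*dt) * [p_u*0.002913 + p_m*0.032496 + p_d*0.128837] = 0.039548

Answer: Price = V(0,0) = 0.0395


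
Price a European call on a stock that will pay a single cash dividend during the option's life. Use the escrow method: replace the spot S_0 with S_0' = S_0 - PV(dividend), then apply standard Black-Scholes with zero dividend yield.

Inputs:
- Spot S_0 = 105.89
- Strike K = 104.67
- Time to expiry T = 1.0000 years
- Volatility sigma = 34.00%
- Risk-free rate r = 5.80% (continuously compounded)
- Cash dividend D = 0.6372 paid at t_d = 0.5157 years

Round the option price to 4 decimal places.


PV(D) = D * exp(-r * t_d) = 0.6372 * 0.97053230 = 0.61842318
S_0' = S_0 - PV(D) = 105.8900 - 0.61842318 = 105.27157682
d1 = (ln(S_0'/K) + (r + sigma^2/2)*T) / (sigma*sqrt(T)) = 0.35744386
d2 = d1 - sigma*sqrt(T) = 0.01744386
exp(-rT) = 0.94364995
N(d1) = 0.63962023; N(d2) = 0.50695874
C = S_0' * N(d1) - K * exp(-rT) * N(d2) = 105.27157682 * 0.63962023 - 104.6700 * 0.94364995 * 0.50695874 = 17.2606

Answer: Price = 17.2606


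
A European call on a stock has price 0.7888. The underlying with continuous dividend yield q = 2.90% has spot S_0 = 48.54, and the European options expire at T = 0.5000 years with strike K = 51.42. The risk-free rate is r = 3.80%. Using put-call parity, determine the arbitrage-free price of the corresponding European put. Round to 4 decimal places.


Answer: Put price = 3.3998

Derivation:
Put-call parity: C - P = S_0 * exp(-qT) - K * exp(-rT).
S_0 * exp(-qT) = 48.5400 * 0.98560462 = 47.84124819
K * exp(-rT) = 51.4200 * 0.98117936 = 50.45224281
P = C - S*exp(-qT) + K*exp(-rT)
P = 0.7888 - 47.84124819 + 50.45224281 = 3.3998


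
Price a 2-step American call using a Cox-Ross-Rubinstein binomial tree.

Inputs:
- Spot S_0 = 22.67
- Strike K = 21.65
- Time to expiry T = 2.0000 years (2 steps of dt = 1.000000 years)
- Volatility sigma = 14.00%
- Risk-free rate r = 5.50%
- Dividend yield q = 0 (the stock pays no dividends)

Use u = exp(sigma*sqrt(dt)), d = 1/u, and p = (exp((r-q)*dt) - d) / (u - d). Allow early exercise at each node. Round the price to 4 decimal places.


dt = T/N = 1.000000
u = exp(sigma*sqrt(dt)) = 1.150274; d = 1/u = 0.869358
p = (exp((r-q)*dt) - d) / (u - d) = 0.666330
Discount per step: exp(-r*dt) = 0.946485
Stock lattice S(k, i) with i counting down-moves:
  k=0: S(0,0) = 22.6700
  k=1: S(1,0) = 26.0767; S(1,1) = 19.7084
  k=2: S(2,0) = 29.9954; S(2,1) = 22.6700; S(2,2) = 17.1336
Terminal payoffs V(N, i) = max(S_T - K, 0):
  V(2,0) = 8.345353; V(2,1) = 1.020000; V(2,2) = 0.000000
Backward induction: V(k, i) = exp(-r*dt) * [p * V(k+1, i) + (1-p) * V(k+1, i+1)]; then take max(V_cont, immediate exercise) for American.
  V(1,0) = exp(-r*dt) * [p*8.345353 + (1-p)*1.020000] = 5.585304; exercise = 4.426707; V(1,0) = max -> 5.585304
  V(1,1) = exp(-r*dt) * [p*1.020000 + (1-p)*0.000000] = 0.643285; exercise = 0.000000; V(1,1) = max -> 0.643285
  V(0,0) = exp(-r*dt) * [p*5.585304 + (1-p)*0.643285] = 3.725648; exercise = 1.020000; V(0,0) = max -> 3.725648

Answer: Price = V(0,0) = 3.7256
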